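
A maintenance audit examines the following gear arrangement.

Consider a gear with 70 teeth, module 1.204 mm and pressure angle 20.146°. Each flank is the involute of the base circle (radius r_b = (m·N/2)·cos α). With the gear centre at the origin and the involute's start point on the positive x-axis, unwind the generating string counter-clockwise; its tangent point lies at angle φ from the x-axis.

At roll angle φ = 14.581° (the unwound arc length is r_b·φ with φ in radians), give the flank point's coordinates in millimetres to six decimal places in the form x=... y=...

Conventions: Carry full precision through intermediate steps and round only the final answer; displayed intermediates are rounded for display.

recognized (one wheel, involute flank): single-mesh tooth geometry, m = 1.204, N = 70
pitch radius r_p = m·N/2 = 1.204·70/2 = 42.140000
base radius r_b = r_p·cos α = 42.140000·cos 20.146° = 39.561792
roll angle φ = 14.581° = 0.25448646 rad
x = r_b·(cos φ + φ·sin φ) = 40.822202
y = r_b·(sin φ − φ·cos φ) = 0.215940

x=40.822202 y=0.215940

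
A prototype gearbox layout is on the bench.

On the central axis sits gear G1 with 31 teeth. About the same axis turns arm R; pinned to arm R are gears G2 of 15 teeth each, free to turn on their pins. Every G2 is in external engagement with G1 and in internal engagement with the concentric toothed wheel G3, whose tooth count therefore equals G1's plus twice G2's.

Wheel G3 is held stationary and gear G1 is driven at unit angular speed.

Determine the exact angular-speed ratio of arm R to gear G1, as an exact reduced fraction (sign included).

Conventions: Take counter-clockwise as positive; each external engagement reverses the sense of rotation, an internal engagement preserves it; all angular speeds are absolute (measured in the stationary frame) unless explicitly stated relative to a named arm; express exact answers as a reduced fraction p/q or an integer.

class = planetary set [G3 = 31+2·15 = 61; Willis about the carrier]
ring teeth: 31 + 2·15 = 61
31(ω_sun−ω_arm) = −61(ω_ring−ω_arm),  ω_ring = 0, ω_sun = 1
31(1−ω_arm) = −61(0−ω_arm)  ⇒  92·ω_arm = 31  ⇒  ω_arm = 31/92
ω_out/ω_in = 31/92

31/92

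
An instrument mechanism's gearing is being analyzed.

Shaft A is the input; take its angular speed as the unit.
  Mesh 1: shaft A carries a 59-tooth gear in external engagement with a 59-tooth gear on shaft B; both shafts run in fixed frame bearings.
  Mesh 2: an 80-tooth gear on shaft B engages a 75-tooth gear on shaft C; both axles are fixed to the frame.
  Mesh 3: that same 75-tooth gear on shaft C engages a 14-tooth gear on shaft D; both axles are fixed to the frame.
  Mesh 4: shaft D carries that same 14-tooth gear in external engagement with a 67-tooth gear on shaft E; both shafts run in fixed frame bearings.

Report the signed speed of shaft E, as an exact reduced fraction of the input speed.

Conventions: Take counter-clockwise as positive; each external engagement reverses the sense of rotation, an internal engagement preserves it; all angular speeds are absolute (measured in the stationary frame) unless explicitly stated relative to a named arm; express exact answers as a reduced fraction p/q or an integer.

80/67

4-mesh fixed-axis compound train (all bearings frame-fixed)
mesh 1 [59T→59T]: |ω|/ω_in = 1×59/59 = 1, sense flips to −
mesh 2 [80T→75T]: |ω|/ω_in = 1×80/75 = 16/15, sense flips to +
mesh 3 [75T→14T]: |ω|/ω_in = (16/15)×75/14 = 40/7, sense flips to −
mesh 4 [14T→67T]: |ω|/ω_in = (40/7)×14/67 = 80/67, sense flips to +
signed output speed (× input speed) = 80/67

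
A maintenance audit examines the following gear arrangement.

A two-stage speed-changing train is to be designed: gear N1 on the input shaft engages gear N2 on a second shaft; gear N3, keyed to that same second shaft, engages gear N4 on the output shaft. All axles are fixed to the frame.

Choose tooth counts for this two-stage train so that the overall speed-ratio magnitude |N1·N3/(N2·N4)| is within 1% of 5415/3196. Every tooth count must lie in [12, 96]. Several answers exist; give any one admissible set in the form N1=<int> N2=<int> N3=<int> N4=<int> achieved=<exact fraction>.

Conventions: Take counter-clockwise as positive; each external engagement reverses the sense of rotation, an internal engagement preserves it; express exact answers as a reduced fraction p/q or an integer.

N1=57 N2=34 N3=95 N4=94 achieved=5415/3196

class = fixed-axis compound train [2-stage, 5415/3196 wanted]
target = 5415/3196 in lowest terms: an exact hit needs N1·N3 = k·5415 and N2·N4 = k·3196 for one integer k, every count in [12, 96]; additionally prefer no 1:1 stage (N1 ≠ N2, N3 ≠ N4)
k = 1: N1·N3 = 5415 = 57·95, N2·N4 = 3196 = 34·94
achieved = 57·95/(34·94) = 5415/3196; |achieved − target| = 0 ≤ 1083/63920 ✓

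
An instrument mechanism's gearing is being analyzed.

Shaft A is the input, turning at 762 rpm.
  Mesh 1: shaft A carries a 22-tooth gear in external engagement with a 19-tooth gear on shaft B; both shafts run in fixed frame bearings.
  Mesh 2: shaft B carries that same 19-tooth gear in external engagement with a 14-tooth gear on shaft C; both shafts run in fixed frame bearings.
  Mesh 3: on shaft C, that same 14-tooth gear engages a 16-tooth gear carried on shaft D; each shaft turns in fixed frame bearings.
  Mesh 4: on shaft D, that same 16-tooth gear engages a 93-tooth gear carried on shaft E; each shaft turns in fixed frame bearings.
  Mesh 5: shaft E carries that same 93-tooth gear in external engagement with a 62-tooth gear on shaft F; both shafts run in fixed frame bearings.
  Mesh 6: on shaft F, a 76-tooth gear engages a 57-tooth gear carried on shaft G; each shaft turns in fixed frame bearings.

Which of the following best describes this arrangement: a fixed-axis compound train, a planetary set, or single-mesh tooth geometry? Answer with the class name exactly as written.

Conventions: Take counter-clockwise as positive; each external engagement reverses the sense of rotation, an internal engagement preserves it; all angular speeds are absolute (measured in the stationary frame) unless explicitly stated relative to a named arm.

topology: fixed-axis compound train — 6 meshes, A→G
classification: fixed-axis compound train

fixed-axis compound train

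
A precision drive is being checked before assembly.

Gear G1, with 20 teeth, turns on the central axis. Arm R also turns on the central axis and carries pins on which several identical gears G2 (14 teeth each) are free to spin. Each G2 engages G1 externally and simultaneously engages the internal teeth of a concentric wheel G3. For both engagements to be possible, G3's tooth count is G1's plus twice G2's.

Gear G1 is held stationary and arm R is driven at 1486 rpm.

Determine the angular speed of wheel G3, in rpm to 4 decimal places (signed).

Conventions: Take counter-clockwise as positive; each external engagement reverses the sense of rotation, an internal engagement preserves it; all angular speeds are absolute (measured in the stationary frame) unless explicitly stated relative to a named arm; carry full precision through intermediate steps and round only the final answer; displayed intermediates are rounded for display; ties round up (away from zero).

+2105.1667 rpm

planetary set (20T centre, 14T on arm, 48T internal) — Willis relation
normalise by the input: solve with ω_arm = 1, then scale by 1486 rpm
ring teeth: 20 + 2·14 = 48
20(ω_sun−ω_arm) = −48(ω_ring−ω_arm),  ω_sun = 0, ω_arm = 1
ω_ring = 1 − (20/48)(0−1) = 17/12
scale: ω_ring = 17/12 × 1486 rpm = +2105.1667 rpm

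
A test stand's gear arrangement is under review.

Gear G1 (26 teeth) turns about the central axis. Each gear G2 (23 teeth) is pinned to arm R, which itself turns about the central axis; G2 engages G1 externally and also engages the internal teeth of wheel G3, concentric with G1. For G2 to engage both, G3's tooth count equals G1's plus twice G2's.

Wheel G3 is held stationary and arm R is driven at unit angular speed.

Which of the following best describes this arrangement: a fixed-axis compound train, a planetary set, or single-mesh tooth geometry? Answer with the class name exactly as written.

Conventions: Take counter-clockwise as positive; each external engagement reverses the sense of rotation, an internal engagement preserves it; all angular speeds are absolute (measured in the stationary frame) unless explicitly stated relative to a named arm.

planetary set

planetary set (26T centre, 23T on arm, 72T internal) — Willis relation
classification: planetary set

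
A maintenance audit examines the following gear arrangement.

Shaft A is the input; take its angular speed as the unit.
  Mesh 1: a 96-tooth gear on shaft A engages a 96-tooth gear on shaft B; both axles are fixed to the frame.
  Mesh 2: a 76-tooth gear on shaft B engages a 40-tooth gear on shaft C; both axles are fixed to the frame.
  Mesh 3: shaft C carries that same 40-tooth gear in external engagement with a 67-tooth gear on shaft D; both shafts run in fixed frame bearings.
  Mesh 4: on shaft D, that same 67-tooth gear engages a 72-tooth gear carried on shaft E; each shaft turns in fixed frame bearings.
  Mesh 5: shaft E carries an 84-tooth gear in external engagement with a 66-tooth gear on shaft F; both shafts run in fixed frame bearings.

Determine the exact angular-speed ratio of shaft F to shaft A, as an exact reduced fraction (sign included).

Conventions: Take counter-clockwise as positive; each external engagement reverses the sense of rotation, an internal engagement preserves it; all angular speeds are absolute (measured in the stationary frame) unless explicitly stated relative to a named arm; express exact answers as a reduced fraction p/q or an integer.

-133/99

class = fixed-axis compound train [5 meshes; 5 ratios multiply, 5 sense flips]
mesh 1 [96T→96T]: running ratio 1, sense −
mesh 2 [76T→40T]: running ratio 19/10, sense +
mesh 3 [40T→67T]: running ratio 76/67, sense −
mesh 4 [67T→72T]: running ratio 19/18, sense +
mesh 5 [84T→66T]: running ratio 133/99, sense −
ω_out/ω_in = -133/99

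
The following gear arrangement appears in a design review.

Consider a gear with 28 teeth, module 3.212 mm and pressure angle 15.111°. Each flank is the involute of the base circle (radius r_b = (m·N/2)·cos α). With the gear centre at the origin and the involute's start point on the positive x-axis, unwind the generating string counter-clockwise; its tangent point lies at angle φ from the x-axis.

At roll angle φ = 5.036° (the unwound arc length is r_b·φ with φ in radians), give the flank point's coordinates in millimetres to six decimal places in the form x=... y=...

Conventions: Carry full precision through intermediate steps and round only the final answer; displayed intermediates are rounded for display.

single-mesh involute tooth geometry (28T wheel at module 3.212)
pitch radius r_p = m·N/2 = 3.212·28/2 = 44.968000
base radius r_b = r_p·cos α = 44.968000·cos 15.111° = 43.413123
roll angle φ = 5.036° = 0.08789478 rad
x = r_b·(cos φ + φ·sin φ) = 43.580494
y = r_b·(sin φ − φ·cos φ) = 0.009819

x=43.580494 y=0.009819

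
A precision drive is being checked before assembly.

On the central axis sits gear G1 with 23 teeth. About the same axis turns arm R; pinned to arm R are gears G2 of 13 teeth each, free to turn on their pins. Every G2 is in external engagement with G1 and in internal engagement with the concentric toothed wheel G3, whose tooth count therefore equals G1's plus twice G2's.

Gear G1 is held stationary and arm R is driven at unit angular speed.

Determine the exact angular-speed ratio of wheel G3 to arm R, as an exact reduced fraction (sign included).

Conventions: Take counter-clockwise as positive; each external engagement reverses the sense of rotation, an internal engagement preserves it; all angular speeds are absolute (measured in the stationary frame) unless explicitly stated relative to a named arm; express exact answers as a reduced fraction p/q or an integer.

topology: planetary set — G1 23T / G2 13T / G3 49T, arm = carrier (Willis)
ring teeth: 23 + 2·13 = 49
23(ω_sun−ω_arm) = −49(ω_ring−ω_arm),  ω_sun = 0, ω_arm = 1
ω_ring = 1 − (23/49)(0−1) = 72/49
ω_out/ω_in = 72/49

72/49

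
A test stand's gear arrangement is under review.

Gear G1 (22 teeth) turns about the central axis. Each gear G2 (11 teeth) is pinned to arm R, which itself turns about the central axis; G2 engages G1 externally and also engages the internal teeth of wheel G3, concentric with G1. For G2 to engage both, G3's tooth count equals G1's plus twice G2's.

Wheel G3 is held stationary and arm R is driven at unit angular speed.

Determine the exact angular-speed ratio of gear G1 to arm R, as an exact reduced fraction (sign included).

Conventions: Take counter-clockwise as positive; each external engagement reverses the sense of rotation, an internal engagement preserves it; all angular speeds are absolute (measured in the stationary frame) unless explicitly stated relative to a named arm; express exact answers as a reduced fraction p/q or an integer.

3

recognized (axles ride arm R): planetary set, 22/11/44 teeth
ring teeth: 22 + 2·11 = 44
22(ω_sun−ω_arm) = −44(ω_ring−ω_arm),  ω_ring = 0, ω_arm = 1
ω_sun = 1 − (44/22)(0−1) = 3
ω_out/ω_in = 3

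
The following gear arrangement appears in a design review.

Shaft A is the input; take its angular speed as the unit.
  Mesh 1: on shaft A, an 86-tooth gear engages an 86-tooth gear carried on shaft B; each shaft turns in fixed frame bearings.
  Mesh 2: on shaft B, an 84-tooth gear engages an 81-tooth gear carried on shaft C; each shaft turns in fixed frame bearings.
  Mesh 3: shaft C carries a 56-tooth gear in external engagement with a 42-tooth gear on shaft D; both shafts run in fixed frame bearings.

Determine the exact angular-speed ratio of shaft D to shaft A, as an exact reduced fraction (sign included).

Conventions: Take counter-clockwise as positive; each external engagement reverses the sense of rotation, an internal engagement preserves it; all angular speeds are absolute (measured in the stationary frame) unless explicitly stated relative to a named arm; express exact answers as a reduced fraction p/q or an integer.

-112/81

class = fixed-axis compound train [3 meshes; 3 ratios multiply, 3 sense flips]
mesh 1 [86T→86T]: running ratio 1, sense −
mesh 2 [84T→81T]: running ratio 28/27, sense +
mesh 3 [56T→42T]: running ratio 112/81, sense −
ω_out/ω_in = -112/81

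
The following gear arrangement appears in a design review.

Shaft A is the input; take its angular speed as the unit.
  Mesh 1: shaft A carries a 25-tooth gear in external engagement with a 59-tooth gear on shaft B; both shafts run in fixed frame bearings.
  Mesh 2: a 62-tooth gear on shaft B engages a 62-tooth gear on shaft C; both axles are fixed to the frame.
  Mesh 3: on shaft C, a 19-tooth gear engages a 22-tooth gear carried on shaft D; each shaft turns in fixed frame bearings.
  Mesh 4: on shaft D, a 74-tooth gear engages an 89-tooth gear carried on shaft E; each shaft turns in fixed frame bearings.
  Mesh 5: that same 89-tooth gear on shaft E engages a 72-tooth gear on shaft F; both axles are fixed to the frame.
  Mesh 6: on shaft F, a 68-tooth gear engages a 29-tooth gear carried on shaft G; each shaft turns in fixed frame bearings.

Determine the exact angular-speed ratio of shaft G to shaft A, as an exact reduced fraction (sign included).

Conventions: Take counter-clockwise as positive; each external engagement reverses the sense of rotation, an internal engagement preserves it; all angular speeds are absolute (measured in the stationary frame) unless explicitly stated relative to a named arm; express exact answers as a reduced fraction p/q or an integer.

298775/338778

class = fixed-axis compound train [6 meshes; 6 ratios multiply, 6 sense flips]
mesh 1 [25T→59T]: running ratio 25/59, sense −
mesh 2 [62T→62T]: running ratio 25/59, sense +
mesh 3 [19T→22T]: running ratio 475/1298, sense −
mesh 4 [74T→89T]: running ratio 17575/57761, sense +
mesh 5 [89T→72T]: running ratio 17575/46728, sense −
mesh 6 [68T→29T]: running ratio 298775/338778, sense +
ω_out/ω_in = 298775/338778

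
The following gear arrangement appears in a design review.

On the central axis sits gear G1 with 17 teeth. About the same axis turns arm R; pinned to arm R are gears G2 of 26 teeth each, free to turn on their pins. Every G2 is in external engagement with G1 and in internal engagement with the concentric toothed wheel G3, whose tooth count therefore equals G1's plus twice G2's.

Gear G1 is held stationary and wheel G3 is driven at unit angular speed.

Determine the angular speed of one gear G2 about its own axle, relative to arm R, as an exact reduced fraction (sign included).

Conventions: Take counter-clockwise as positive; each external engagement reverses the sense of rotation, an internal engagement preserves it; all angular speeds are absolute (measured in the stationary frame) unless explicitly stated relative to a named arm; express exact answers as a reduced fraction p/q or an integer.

topology: planetary set — G1 17T / G2 26T / G3 69T, arm = carrier (Willis)
ring teeth: 17 + 2·26 = 69
17(ω_sun−ω_arm) = −69(ω_ring−ω_arm),  ω_sun = 0, ω_ring = 1
17(0−ω_arm) = −69(1−ω_arm)  ⇒  86·ω_arm = 69  ⇒  ω_arm = 69/86
sun–planet mesh: 17·(0−69/86) = −26·(ω_p−ω_arm)  ⇒  ω_p−ω_arm = 1173/2236
exact speed ratio = 1173/2236

1173/2236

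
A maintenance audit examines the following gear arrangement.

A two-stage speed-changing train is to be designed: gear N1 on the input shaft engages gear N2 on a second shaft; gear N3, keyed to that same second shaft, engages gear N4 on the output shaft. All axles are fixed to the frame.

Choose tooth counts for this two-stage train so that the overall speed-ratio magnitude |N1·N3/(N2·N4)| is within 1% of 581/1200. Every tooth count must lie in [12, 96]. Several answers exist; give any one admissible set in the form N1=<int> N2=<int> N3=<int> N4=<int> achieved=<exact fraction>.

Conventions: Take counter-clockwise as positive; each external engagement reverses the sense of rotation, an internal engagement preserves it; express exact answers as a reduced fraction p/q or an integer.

N1=14 N2=25 N3=83 N4=96 achieved=581/1200

class = fixed-axis compound train [2-stage, 581/1200 wanted]
target = 581/1200 in lowest terms: an exact hit needs N1·N3 = k·581 and N2·N4 = k·1200 for one integer k, every count in [12, 96]; additionally prefer no 1:1 stage (N1 ≠ N2, N3 ≠ N4)
k = 1: no 1:1-free in-range split of k·581 and k·1200 into factor pairs; take k = 2
k = 2: N1·N3 = 1162 = 14·83, N2·N4 = 2400 = 25·96
achieved = 14·83/(25·96) = 581/1200; |achieved − target| = 0 ≤ 581/120000 ✓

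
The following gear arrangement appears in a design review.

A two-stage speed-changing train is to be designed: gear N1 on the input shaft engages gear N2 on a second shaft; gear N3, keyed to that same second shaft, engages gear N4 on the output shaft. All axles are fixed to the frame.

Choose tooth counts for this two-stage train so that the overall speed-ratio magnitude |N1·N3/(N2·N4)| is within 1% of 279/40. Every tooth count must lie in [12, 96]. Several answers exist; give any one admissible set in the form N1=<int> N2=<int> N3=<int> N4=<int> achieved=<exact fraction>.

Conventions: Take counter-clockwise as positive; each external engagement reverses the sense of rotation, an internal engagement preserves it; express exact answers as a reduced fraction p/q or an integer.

design class (target 279/40): fixed-axis compound train
target = 279/40 in lowest terms: an exact hit needs N1·N3 = k·279 and N2·N4 = k·40 for one integer k, every count in [12, 96]; additionally prefer no 1:1 stage (N1 ≠ N2, N3 ≠ N4)
k = 1…5: no 1:1-free in-range split of k·279 and k·40 into factor pairs; take k = 6
k = 6: N1·N3 = 1674 = 18·93, N2·N4 = 240 = 12·20
achieved = 18·93/(12·20) = 279/40; |achieved − target| = 0 ≤ 279/4000 ✓

N1=18 N2=12 N3=93 N4=20 achieved=279/40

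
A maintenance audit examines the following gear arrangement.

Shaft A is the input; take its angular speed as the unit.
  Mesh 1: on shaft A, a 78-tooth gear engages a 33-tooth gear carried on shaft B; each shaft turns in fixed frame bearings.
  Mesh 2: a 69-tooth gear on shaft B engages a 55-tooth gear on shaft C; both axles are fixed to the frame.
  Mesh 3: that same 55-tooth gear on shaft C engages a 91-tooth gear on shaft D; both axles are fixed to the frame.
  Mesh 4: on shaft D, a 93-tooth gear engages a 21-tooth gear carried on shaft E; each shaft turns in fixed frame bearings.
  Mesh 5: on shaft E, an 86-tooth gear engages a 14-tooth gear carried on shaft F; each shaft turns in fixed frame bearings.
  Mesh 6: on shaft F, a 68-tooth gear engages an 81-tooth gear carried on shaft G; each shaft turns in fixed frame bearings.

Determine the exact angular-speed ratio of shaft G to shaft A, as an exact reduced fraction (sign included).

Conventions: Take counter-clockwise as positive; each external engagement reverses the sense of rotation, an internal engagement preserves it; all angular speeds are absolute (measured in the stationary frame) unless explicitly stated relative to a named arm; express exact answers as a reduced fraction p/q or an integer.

class = fixed-axis compound train [6 meshes; 6 ratios multiply, 6 sense flips]
mesh 1 [78T→33T]: running ratio 26/11, sense −
mesh 2 [69T→55T]: running ratio 1794/605, sense +
mesh 3 [55T→91T]: running ratio 138/77, sense −
mesh 4 [93T→21T]: running ratio 4278/539, sense +
mesh 5 [86T→14T]: running ratio 183954/3773, sense −
mesh 6 [68T→81T]: running ratio 4169624/101871, sense +
ω_out/ω_in = 4169624/101871

4169624/101871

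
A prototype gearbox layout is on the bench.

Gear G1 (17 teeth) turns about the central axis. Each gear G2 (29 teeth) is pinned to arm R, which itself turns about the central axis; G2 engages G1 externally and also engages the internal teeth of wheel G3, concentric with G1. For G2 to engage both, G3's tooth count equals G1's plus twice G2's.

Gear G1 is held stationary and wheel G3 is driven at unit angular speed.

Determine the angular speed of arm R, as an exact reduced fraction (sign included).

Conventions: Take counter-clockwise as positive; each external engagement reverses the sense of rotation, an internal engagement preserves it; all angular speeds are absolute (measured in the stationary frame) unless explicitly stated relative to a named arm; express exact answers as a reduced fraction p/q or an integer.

topology: planetary set — G1 17T / G2 29T / G3 75T, arm = carrier (Willis)
ring teeth: 17 + 2·29 = 75
17(ω_sun−ω_arm) = −75(ω_ring−ω_arm),  ω_sun = 0, ω_ring = 1
17(0−ω_arm) = −75(1−ω_arm)  ⇒  92·ω_arm = 75  ⇒  ω_arm = 75/92
exact speed ratio = 75/92

75/92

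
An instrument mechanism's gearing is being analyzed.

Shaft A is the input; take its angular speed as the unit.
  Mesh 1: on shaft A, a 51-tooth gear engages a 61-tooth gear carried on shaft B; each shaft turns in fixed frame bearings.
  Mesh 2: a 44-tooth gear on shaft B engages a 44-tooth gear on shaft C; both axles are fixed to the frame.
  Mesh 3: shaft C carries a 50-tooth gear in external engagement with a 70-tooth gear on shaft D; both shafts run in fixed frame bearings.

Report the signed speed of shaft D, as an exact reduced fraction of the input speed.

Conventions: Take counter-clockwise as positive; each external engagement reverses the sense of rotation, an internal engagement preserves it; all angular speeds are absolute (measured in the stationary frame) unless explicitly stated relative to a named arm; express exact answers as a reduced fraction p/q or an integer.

-255/427

3-mesh fixed-axis compound train (all bearings frame-fixed)
mesh 1 [51T→61T]: |ω|/ω_in = 1×51/61 = 51/61, sense flips to −
mesh 2 [44T→44T]: |ω|/ω_in = (51/61)×44/44 = 51/61, sense flips to +
mesh 3 [50T→70T]: |ω|/ω_in = (51/61)×50/70 = 255/427, sense flips to −
signed output speed (× input speed) = -255/427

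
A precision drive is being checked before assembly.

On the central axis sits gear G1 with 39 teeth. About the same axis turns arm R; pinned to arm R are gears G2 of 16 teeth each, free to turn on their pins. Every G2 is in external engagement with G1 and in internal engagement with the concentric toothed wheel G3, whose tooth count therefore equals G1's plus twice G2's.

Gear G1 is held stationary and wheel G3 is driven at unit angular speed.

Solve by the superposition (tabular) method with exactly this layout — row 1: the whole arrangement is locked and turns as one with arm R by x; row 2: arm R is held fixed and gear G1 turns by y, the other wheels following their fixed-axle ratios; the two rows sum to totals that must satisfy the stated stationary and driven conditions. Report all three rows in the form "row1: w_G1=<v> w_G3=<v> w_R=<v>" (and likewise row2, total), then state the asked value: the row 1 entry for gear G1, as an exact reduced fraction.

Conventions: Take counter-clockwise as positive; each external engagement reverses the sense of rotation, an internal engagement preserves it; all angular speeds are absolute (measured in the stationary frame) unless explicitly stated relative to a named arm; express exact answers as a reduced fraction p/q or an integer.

class = planetary set [G3 = 39+2·16 = 71; Willis about the carrier]
row 1 (train locked, turned with arm): all members turn x
row 2 — arm fixed, fixed-axis ratios: sun y, ring −(39/71)·y, arm 0
boundary: total ω_sun = x + y = 0 and total ω_ring = x − (39/71)·y = 1  ⇒  y = -71/110, x = 71/110
row 2 ring = −(39/71)·(-71/110) = 39/110
totals (row 1 + row 2): sun 71/110 + (-71/110) = 0, ring 71/110 + 39/110 = 1, arm 71/110 + 0 = 71/110
asked cell (row1, sun) = 71/110

row1: w_G1=71/110 w_G3=71/110 w_R=71/110
row2: w_G1=-71/110 w_G3=39/110 w_R=0
total: w_G1=0 w_G3=1 w_R=71/110
asked value: 71/110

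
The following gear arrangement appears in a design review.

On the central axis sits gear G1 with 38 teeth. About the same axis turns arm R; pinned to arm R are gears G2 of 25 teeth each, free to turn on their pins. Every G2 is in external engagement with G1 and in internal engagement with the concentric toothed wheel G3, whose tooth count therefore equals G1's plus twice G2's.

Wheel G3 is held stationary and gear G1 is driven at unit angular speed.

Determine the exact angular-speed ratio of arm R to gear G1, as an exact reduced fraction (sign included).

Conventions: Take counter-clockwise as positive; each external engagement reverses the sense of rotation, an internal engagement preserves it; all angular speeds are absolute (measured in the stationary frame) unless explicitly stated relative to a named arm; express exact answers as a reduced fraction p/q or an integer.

19/63

class = planetary set [G3 = 38+2·25 = 88; Willis about the carrier]
ring teeth: 38 + 2·25 = 88
38(ω_sun−ω_arm) = −88(ω_ring−ω_arm),  ω_ring = 0, ω_sun = 1
38(1−ω_arm) = −88(0−ω_arm)  ⇒  126·ω_arm = 38  ⇒  ω_arm = 19/63
ω_out/ω_in = 19/63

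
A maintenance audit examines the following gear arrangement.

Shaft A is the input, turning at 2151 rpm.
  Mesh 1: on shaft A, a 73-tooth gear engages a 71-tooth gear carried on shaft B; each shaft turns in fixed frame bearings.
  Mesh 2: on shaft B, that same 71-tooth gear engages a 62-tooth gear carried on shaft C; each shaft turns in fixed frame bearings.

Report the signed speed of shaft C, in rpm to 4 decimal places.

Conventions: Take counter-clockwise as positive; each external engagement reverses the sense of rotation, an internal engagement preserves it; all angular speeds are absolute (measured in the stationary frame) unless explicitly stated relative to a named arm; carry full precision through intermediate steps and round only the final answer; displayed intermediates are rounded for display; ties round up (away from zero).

+2532.6290 rpm

class = fixed-axis compound train [2 meshes; 2 ratios multiply, 2 sense flips]
mesh 1 [73T→71T]: ω = 2151.0000×73/71 = 2211.5915 rpm, sense flips to −
mesh 2 [71T→62T]: ω = 2211.5915×71/62 = 2532.6290 rpm, sense flips to +
signed output speed = +2532.6290 rpm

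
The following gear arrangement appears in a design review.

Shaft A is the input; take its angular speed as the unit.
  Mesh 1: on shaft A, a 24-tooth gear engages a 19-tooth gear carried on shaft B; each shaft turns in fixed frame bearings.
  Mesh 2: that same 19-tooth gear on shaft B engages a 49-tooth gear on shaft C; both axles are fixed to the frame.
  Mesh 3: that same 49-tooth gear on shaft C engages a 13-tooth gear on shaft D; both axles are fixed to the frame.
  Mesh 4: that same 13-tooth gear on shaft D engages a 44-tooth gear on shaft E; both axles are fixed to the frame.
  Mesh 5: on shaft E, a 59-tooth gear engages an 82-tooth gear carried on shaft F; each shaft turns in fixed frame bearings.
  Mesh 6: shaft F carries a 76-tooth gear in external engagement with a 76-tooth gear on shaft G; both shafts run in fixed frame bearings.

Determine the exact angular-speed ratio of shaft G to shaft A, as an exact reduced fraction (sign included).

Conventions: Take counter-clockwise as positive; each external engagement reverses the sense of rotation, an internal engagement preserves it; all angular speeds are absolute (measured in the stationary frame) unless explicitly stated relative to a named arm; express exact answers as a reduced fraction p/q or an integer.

class = fixed-axis compound train [6 meshes; 6 ratios multiply, 6 sense flips]
mesh 1 [24T→19T]: running ratio 24/19, sense −
mesh 2 [19T→49T]: running ratio 24/49, sense +
mesh 3 [49T→13T]: running ratio 24/13, sense −
mesh 4 [13T→44T]: running ratio 6/11, sense +
mesh 5 [59T→82T]: running ratio 177/451, sense −
mesh 6 [76T→76T]: running ratio 177/451, sense +
ω_out/ω_in = 177/451

177/451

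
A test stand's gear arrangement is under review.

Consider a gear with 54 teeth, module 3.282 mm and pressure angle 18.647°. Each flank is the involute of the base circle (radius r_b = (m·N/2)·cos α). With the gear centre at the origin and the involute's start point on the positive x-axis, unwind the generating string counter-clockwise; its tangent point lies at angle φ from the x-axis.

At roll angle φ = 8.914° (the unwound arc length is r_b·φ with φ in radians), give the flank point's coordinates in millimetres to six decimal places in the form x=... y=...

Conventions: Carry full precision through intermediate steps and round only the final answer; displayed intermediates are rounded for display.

topology: single-mesh involute geometry — m = 3.282, N = 54
pitch radius r_p = m·N/2 = 3.282·54/2 = 88.614000
base radius r_b = r_p·cos α = 88.614000·cos 18.647° = 83.962336
roll angle φ = 8.914° = 0.15557865 rad
x = r_b·(cos φ + φ·sin φ) = 84.972338
y = r_b·(sin φ − φ·cos φ) = 0.105138

x=84.972338 y=0.105138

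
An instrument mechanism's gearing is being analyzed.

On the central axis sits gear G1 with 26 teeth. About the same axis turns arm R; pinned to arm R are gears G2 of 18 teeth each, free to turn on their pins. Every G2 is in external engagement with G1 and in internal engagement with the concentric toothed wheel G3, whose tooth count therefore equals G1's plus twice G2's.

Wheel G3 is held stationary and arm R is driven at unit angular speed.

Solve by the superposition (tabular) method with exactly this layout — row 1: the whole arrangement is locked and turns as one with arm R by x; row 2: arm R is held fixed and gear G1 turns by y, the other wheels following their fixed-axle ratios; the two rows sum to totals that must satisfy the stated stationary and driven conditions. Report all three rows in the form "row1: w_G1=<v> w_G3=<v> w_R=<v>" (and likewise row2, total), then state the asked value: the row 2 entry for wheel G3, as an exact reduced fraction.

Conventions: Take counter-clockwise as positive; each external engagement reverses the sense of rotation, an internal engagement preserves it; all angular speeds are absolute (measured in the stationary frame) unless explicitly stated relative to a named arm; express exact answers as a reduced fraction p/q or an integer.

row1: w_G1=1 w_G3=1 w_R=1
row2: w_G1=31/13 w_G3=-1 w_R=0
total: w_G1=44/13 w_G3=0 w_R=1
asked value: -1

recognized (axles ride arm R): planetary set, 26/18/62 teeth
row 1 — lock + rotate with arm: ω_sun = ω_ring = ω_arm = x
superposition row 2 [arm held]: sun y, ring −(26/62)·y, arm 0
boundary: total ω_ring = x − (26/62)·y = 0 and total ω_arm = x = 1  ⇒  y = 31/13, x = 1
row 2 ring = −(26/62)·31/13 = -1
totals (row 1 + row 2): sun 1 + 31/13 = 44/13, ring 1 + (-1) = 0, arm 1 + 0 = 1
asked cell (row2, ring) = -1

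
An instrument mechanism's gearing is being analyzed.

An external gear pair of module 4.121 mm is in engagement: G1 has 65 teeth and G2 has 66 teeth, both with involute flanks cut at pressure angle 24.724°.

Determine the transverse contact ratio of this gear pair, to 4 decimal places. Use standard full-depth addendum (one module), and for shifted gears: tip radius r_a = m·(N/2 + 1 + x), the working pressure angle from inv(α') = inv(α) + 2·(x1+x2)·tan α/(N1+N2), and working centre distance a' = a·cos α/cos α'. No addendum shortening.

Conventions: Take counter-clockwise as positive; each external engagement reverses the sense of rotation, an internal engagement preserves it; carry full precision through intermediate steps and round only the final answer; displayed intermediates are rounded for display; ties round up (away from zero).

topology: single-mesh involute geometry — m = 4.121, 65T/66T pair
base radii: r_b1 = 121.655318, r_b2 = 123.526938
tip radii: r_a1 = 138.053500, r_a2 = 140.114000
no profile shift: α' = α, a' = a
action lengths: √(r_a1²−r_b1²) = 65.259118, √(r_a2²−r_b2²) = 66.128878
base pitch p_b = π·m·cos α = 11.759737
CR = (65.259118 + 66.128878 − 269.925500·sin 24.72400°)/11.759737 = 1.572510
contact ratio ≈ 1.5725

1.5725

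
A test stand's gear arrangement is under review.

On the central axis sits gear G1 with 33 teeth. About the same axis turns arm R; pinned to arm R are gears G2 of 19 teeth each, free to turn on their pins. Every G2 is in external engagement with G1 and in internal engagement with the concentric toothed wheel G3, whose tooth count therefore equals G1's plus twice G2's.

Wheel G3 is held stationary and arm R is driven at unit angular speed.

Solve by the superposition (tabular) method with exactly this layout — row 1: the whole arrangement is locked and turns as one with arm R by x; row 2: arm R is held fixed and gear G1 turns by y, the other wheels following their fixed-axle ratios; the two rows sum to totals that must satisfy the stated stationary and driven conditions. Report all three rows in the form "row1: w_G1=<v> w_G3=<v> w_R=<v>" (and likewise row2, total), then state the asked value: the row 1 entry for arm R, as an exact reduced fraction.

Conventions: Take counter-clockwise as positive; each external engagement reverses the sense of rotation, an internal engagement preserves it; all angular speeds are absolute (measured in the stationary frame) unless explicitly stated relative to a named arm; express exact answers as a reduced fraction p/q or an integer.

row1: w_G1=1 w_G3=1 w_R=1
row2: w_G1=71/33 w_G3=-1 w_R=0
total: w_G1=104/33 w_G3=0 w_R=1
asked value: 1

topology: planetary set — G1 33T / G2 19T / G3 71T, arm = carrier (Willis)
row 1: whole set turns with the arm by x
superposition row 2 [arm held]: sun y, ring −(33/71)·y, arm 0
boundary: total ω_ring = x − (33/71)·y = 0 and total ω_arm = x = 1  ⇒  y = 71/33, x = 1
row 2 ring = −(33/71)·71/33 = -1
totals (row 1 + row 2): sun 1 + 71/33 = 104/33, ring 1 + (-1) = 0, arm 1 + 0 = 1
asked cell (row1, arm) = 1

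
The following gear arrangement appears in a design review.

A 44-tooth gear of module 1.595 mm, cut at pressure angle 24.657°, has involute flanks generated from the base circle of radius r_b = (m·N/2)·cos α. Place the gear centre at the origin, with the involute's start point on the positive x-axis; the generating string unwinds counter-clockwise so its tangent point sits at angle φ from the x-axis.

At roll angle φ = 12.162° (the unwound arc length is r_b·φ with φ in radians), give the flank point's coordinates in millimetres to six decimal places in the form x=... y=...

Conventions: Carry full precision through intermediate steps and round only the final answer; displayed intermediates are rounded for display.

topology: single-mesh involute geometry — m = 1.595, N = 44
pitch radius r_p = m·N/2 = 1.595·44/2 = 35.090000
base radius r_b = r_p·cos α = 35.090000·cos 24.657° = 31.890547
roll angle φ = 12.162° = 0.21226694 rad
x = r_b·(cos φ + φ·sin φ) = 32.600925
y = r_b·(sin φ − φ·cos φ) = 0.101211

x=32.600925 y=0.101211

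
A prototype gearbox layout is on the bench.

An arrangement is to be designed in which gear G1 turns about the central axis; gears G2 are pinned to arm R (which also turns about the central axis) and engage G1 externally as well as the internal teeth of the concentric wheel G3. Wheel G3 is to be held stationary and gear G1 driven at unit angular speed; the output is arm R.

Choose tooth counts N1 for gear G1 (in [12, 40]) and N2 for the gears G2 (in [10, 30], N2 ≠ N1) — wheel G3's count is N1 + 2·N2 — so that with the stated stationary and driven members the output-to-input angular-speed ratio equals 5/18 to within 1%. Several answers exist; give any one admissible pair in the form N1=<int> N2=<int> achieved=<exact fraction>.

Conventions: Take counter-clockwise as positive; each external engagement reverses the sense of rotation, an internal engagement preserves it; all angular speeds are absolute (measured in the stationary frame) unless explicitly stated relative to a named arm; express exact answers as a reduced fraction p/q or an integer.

N1=15 N2=12 achieved=5/18

topology: planetary set — design target 5/18, arm = carrier (Willis)
Willis with ω_ring = 0: ω_arm/ω_sun = N1/(N1+N3); set equal to 5/18  ⇒  N3/N1 = 1/(5/18) − 1 = 13/5
N3 = N1 + 2·N2  ⇒  N2/N1 = (N3/N1 − 1)/2 = (13/5 − 1)/2 = 4/5
smallest multiple with N1 ≥ 12 and N2 ≥ 10: k = 3  ⇒  N1 = 3·5 = 15, N2 = 3·4 = 12 (N1 ≤ 40, N2 ≤ 30, N2 ≠ N1 ✓), N3 = 15 + 2·12 = 39
check: N1/(N1+N3) with N1 = 15, N3 = 39 gives 5/18; |achieved − target| = 0 ≤ 1/360 ✓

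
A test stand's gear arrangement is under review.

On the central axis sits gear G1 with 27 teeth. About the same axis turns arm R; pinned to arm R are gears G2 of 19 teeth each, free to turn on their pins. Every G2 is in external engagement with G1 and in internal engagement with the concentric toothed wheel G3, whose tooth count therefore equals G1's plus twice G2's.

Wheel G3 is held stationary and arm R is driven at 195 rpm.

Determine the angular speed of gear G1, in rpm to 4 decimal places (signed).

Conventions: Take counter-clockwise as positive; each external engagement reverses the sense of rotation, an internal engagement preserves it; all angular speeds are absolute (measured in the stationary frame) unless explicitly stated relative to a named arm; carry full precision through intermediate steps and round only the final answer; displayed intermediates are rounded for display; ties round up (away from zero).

recognized (axles ride arm R): planetary set, 27/19/65 teeth
normalise by the input: solve with ω_arm = 1, then scale by 195 rpm
ring teeth: 27 + 2·19 = 65
27(ω_sun−ω_arm) = −65(ω_ring−ω_arm),  ω_ring = 0, ω_arm = 1
ω_sun = 1 − (65/27)(0−1) = 92/27
scale: ω_sun = 92/27 × 195 rpm = +664.4444 rpm

+664.4444 rpm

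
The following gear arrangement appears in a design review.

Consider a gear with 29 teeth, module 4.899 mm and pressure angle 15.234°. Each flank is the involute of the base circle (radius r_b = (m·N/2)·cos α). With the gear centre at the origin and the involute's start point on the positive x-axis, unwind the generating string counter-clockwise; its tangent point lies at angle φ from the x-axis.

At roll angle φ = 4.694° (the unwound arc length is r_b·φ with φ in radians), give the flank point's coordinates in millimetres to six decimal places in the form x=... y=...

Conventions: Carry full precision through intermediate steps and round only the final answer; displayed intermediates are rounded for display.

single-mesh involute tooth geometry (29T wheel at module 4.899)
pitch radius r_p = m·N/2 = 4.899·29/2 = 71.035500
base radius r_b = r_p·cos α = 71.035500·cos 15.234° = 68.539365
roll angle φ = 4.694° = 0.08192576 rad
x = r_b·(cos φ + φ·sin φ) = 68.768991
y = r_b·(sin φ − φ·cos φ) = 0.012554

x=68.768991 y=0.012554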